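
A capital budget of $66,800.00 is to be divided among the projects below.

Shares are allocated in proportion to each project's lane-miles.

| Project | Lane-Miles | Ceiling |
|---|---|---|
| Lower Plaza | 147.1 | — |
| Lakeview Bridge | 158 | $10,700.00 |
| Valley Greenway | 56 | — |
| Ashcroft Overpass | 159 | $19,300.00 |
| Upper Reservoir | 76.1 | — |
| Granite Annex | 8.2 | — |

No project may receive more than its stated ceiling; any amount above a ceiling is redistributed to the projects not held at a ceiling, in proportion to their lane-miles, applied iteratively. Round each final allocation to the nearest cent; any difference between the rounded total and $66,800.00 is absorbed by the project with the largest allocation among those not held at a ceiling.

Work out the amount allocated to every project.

Lower Plaza: $18,835.35; Lakeview Bridge: $10,700.00; Valley Greenway: $7,170.49; Ashcroft Overpass: $19,300.00; Upper Reservoir: $9,744.19; Granite Annex: $1,049.97

Lane-miles total: 604.4.
Pro-rata shares before constraints: Lower Plaza 16,257.9087; Lakeview Bridge 17,462.6075; Valley Greenway 6,189.2786; Ashcroft Overpass 17,573.1304; Upper Reservoir 8,410.7876; Granite Annex 906.2872.
Cap binds for Lakeview Bridge ($10,700.00); residual $56,100.00 reallocated over remaining lane-miles 446.4.
Cap binds for Ashcroft Overpass ($19,300.00); residual $36,800.00 reallocated over remaining lane-miles 287.4.
Remaining shares: Lower Plaza 18,835.3514 → $18,835.35; Valley Greenway 7,170.4941 → $7,170.49; Upper Reservoir 9,744.1893 → $9,744.19; Granite Annex 1,049.9652 → $1,049.97.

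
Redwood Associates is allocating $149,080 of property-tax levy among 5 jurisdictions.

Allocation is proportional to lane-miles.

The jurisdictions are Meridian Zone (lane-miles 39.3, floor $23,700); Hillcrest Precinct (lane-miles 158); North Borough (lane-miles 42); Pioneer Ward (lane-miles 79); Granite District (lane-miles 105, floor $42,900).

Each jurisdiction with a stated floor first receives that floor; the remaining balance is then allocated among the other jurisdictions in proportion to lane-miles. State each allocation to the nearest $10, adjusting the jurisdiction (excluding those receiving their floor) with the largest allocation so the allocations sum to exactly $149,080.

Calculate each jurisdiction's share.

Meridian Zone: $23,700 | Hillcrest Precinct: $46,710 | North Borough: $12,420 | Pioneer Ward: $23,350 | Granite District: $42,900

Guaranteed amounts: Meridian Zone $23,700; Granite District $42,900. Remaining pool $82,480.
Remaining pool split over remaining lane-miles 279: Hillcrest Precinct 46,709.10 → $46,710; North Borough 12,416.34 → $12,420; Pioneer Ward 23,354.55 → $23,350.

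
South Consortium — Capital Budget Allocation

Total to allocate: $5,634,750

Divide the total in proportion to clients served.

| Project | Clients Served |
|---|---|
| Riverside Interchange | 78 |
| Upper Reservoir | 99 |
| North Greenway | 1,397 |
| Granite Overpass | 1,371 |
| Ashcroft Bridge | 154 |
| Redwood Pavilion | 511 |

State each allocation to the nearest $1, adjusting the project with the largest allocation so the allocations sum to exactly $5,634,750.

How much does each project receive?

Riverside Interchange: $121,748 · Upper Reservoir: $154,526 · North Greenway: $2,180,540 · Granite Overpass: $2,139,956 · Ashcroft Bridge: $240,374 · Redwood Pavilion: $797,606

Combined clients served = 3,610.
Pro-rata amounts: Riverside Interchange 78/3,610 × $5,634,750 = 121,748.06; Upper Reservoir 99/3,610 × $5,634,750 = 154,526.39; North Greenway 1,397/3,610 × $5,634,750 = 2,180,538.99; Granite Overpass 1,371/3,610 × $5,634,750 = 2,139,956.30; Ashcroft Bridge 154/3,610 × $5,634,750 = 240,374.38; Redwood Pavilion 511/3,610 × $5,634,750 = 797,605.89.
After rounding ($1): Riverside Interchange $121,748; Upper Reservoir $154,526; North Greenway $2,180,539; Granite Overpass $2,139,956; Ashcroft Bridge $240,374; Redwood Pavilion $797,606. Sum = $5,634,749.
Difference $5,634,750 − $5,634,749 = +$1 applied to largest allocation (North Greenway): North Greenway becomes $2,180,540.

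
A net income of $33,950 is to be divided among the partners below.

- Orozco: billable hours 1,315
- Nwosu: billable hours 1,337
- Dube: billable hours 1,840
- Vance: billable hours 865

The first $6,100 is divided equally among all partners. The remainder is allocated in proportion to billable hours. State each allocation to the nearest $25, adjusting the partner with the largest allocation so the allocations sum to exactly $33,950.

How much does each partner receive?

Orozco: $8,350; Nwosu: $8,475; Dube: $11,100; Vance: $6,025

Equal tier: $6,100 ÷ 4 = $1,525 apiece.
Remainder $27,850 by billable hours (total 5,357): Orozco 6,836.43 → $6,825; Nwosu 6,950.80 → $6,950; Dube 9,565.80 → $9,575; Vance 4,496.97 → $4,500.
Totals: Orozco $1,525 + $6,825 = $8,350; Nwosu $1,525 + $6,950 = $8,475; Dube $1,525 + $9,575 = $11,100; Vance $1,525 + $4,500 = $6,025.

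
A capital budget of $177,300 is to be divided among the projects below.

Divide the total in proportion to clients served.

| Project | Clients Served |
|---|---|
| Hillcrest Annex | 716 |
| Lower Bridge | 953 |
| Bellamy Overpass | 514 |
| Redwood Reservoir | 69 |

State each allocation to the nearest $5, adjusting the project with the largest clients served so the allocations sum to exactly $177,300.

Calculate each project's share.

Hillcrest Annex: $56,370; Lower Bridge: $75,035; Bellamy Overpass: $40,465; Redwood Reservoir: $5,430

Clients served total: 716 + 953 + 514 + 69 = 2,252.
Raw shares: Hillcrest Annex 56,370.69; Lower Bridge 75,029.71; Bellamy Overpass 40,467.23; Redwood Reservoir 5,432.37.
At nearest $5: Hillcrest Annex $56,370; Lower Bridge $75,030; Bellamy Overpass $40,465; Redwood Reservoir $5,430. Sum = $177,295.
Difference $177,300 − $177,295 = +$5 applied to largest clients served (Lower Bridge): Lower Bridge becomes $75,035.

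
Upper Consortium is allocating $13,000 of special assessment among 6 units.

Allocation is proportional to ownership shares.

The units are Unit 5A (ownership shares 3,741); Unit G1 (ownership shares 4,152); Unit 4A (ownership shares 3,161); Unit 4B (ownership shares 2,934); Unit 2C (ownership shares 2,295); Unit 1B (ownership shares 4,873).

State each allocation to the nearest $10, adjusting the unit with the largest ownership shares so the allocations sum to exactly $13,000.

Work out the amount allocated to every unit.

Unit 5A: $2,300 · Unit G1: $2,550 · Unit 4A: $1,940 · Unit 4B: $1,800 · Unit 2C: $1,410 · Unit 1B: $3,000

Combined ownership shares = 21,156.
Pro-rata amounts: Unit 5A 3,741/21,156 × $13,000 = 2,298.78; Unit G1 4,152/21,156 × $13,000 = 2,551.33; Unit 4A 3,161/21,156 × $13,000 = 1,942.38; Unit 4B 2,934/21,156 × $13,000 = 1,802.89; Unit 2C 2,295/21,156 × $13,000 = 1,410.24; Unit 1B 4,873/21,156 × $13,000 = 2,994.38.
After rounding ($10): Unit 5A $2,300; Unit G1 $2,550; Unit 4A $1,940; Unit 4B $1,800; Unit 2C $1,410; Unit 1B $2,990. Sum = $12,990.
Difference $13,000 − $12,990 = +$10 applied to largest ownership shares (Unit 1B): Unit 1B becomes $3,000.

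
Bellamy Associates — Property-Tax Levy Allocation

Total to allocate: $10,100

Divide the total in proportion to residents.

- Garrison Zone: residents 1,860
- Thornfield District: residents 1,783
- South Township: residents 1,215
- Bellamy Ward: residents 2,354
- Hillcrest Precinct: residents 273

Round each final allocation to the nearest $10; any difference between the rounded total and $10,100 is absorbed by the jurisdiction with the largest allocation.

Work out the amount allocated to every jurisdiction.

Garrison Zone: $2,510 | Thornfield District: $2,410 | South Township: $1,640 | Bellamy Ward: $3,170 | Hillcrest Precinct: $370

Total residents = 7,485.
Unrounded shares: Garrison Zone 1,860/7,485 × $10,100 = 2,509.82; Thornfield District 1,783/7,485 × $10,100 = 2,405.92; South Township 1,215/7,485 × $10,100 = 1,639.48; Bellamy Ward 2,354/7,485 × $10,100 = 3,176.41; Hillcrest Precinct 273/7,485 × $10,100 = 368.38.
After rounding ($10): Garrison Zone $2,510; Thornfield District $2,410; South Township $1,640; Bellamy Ward $3,180; Hillcrest Precinct $370. Sum = $10,110.
Difference $10,100 − $10,110 = −$10 applied to largest allocation (Bellamy Ward): Bellamy Ward becomes $3,170.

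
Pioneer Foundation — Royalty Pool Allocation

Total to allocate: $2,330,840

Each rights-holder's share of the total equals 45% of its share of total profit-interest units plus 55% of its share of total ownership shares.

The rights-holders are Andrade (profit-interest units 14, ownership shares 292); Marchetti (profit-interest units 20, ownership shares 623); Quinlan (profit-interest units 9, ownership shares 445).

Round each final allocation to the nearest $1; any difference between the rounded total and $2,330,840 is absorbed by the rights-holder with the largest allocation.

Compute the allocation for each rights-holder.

Andrade: $616,740 | Marchetti: $1,075,102 | Quinlan: $638,998

Totals — profit-interest units 43, ownership shares 1,360.
Combined weights (45% profit-interest units + 55% ownership shares): Andrade 0.2646; Marchetti 0.4613; Quinlan 0.2741.
Proportional shares: Andrade 616,739.95; Marchetti 1,075,101.94; Quinlan 638,998.11.
At nearest $1: Andrade $616,740; Marchetti $1,075,102; Quinlan $638,998. Sum = $2,330,840.
Sum already equals the total — no adjustment.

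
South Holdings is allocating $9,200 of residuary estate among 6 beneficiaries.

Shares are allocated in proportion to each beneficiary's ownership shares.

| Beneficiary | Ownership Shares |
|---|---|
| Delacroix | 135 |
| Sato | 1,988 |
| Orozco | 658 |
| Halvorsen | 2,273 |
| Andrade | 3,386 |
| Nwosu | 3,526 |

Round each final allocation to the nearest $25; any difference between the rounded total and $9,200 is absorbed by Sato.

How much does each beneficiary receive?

Delacroix: $100 | Sato: $1,550 | Orozco: $500 | Halvorsen: $1,750 | Andrade: $2,600 | Nwosu: $2,700

Total ownership shares = 11,966.
Raw shares: Delacroix 135/11,966 × $9,200 = 103.79; Sato 1,988/11,966 × $9,200 = 1,528.46; Orozco 658/11,966 × $9,200 = 505.90; Halvorsen 2,273/11,966 × $9,200 = 1,747.58; Andrade 3,386/11,966 × $9,200 = 2,603.31; Nwosu 3,526/11,966 × $9,200 = 2,710.95.
After rounding ($25): Delacroix $100; Sato $1,525; Orozco $500; Halvorsen $1,750; Andrade $2,600; Nwosu $2,700. Sum = $9,175.
Difference $9,200 − $9,175 = +$25 applied to Sato: Sato becomes $1,550.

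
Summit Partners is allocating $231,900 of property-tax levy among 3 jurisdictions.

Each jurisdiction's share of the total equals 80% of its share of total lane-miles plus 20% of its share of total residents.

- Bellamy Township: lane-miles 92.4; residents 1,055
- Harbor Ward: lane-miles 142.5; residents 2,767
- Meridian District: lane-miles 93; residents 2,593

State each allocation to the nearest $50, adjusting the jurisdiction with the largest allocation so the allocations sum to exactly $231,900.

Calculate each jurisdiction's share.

Bellamy Township: $59,900 | Harbor Ward: $100,650 | Meridian District: $71,350

Lane-miles total 327.9; residents total 6,415.
Composite weights (80% lane-miles + 20% residents): Bellamy Township 0.2583; Harbor Ward 0.4339; Meridian District 0.3077.
Raw shares: Bellamy Township 59,905.86; Harbor Ward 100,629.19; Meridian District 71,364.96.
Rounded to nearest $50: Bellamy Township $59,900; Harbor Ward $100,650; Meridian District $71,350. Sum = $231,900.
Rounded total matches; no reconciliation needed.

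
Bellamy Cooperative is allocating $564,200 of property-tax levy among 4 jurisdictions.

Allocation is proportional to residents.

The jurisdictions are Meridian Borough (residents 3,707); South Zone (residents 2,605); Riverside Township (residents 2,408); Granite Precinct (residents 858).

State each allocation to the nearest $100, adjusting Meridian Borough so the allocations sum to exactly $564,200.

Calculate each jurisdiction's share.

Meridian Borough: $218,500; South Zone: $153,400; Riverside Township: $141,800; Granite Precinct: $50,500

Total residents = 9,578.
Unrounded shares: Meridian Borough 3,707/9,578 × $564,200 = 218,363.90; South Zone 2,605/9,578 × $564,200 = 153,449.68; Riverside Township 2,408/9,578 × $564,200 = 141,845.23; Granite Precinct 858/9,578 × $564,200 = 50,541.20.
At nearest $100: Meridian Borough $218,400; South Zone $153,400; Riverside Township $141,800; Granite Precinct $50,500. Sum = $564,100.
Difference $564,200 − $564,100 = +$100 applied to Meridian Borough: Meridian Borough becomes $218,500.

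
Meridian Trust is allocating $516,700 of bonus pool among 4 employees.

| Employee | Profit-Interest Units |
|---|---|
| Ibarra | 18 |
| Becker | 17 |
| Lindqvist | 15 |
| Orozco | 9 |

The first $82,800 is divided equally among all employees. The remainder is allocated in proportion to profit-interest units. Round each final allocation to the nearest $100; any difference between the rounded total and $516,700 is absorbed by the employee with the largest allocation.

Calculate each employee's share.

$82,800 shared equally gives $20,700 per employee.
Remainder $433,900 by profit-interest units (total 59): Ibarra 132,376.27 → $132,400; Becker 125,022.03 → $125,000; Lindqvist 110,313.56 → $110,300; Orozco 66,188.14 → $66,200.
Totals: Ibarra $20,700 + $132,400 = $153,100; Becker $20,700 + $125,000 = $145,700; Lindqvist $20,700 + $110,300 = $131,000; Orozco $20,700 + $66,200 = $86,900.

Ibarra: $153,100 | Becker: $145,700 | Lindqvist: $131,000 | Orozco: $86,900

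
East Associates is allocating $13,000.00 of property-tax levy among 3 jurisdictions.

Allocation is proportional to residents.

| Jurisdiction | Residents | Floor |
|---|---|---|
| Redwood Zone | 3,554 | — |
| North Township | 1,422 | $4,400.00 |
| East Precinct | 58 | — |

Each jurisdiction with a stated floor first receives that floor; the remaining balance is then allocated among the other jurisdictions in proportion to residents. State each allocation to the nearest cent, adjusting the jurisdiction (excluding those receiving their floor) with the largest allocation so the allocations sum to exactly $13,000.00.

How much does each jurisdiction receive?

Minimums first: North Township $4,400.00. Remaining pool $8,600.00.
Remaining pool split over remaining residents 3,612: Redwood Zone 8,461.9048 → $8,461.90; East Precinct 138.0952 → $138.10.

Redwood Zone: $8,461.90 | North Township: $4,400.00 | East Precinct: $138.10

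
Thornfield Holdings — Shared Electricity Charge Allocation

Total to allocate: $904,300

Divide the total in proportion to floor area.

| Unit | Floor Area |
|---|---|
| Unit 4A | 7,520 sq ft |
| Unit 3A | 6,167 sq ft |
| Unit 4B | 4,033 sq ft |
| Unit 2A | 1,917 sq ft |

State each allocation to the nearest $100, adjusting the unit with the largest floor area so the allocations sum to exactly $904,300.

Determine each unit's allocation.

Combined floor area = 7,520 + 6,167 + 4,033 + 1,917 = 19,637.
Unrounded shares: Unit 4A 346,302.18; Unit 3A 283,995.42; Unit 4B 185,722.97; Unit 2A 88,279.43.
After rounding ($100): Unit 4A $346,300; Unit 3A $284,000; Unit 4B $185,700; Unit 2A $88,300. Sum = $904,300.
Sum already equals the total — no adjustment.

Unit 4A: $346,300; Unit 3A: $284,000; Unit 4B: $185,700; Unit 2A: $88,300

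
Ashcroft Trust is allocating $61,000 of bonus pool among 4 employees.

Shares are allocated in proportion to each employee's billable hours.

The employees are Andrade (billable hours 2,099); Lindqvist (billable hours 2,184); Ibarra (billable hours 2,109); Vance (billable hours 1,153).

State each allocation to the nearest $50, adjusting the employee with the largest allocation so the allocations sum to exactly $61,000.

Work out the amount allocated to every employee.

Total billable hours = 7,545.
Unrounded shares: Andrade 2,099/7,545 × $61,000 = 16,970.05; Lindqvist 2,184/7,545 × $61,000 = 17,657.26; Ibarra 2,109/7,545 × $61,000 = 17,050.89; Vance 1,153/7,545 × $61,000 = 9,321.80.
Rounded to nearest $50: Andrade $16,950; Lindqvist $17,650; Ibarra $17,050; Vance $9,300. Sum = $60,950.
Difference $61,000 − $60,950 = +$50 applied to largest allocation (Lindqvist): Lindqvist becomes $17,700.

Andrade: $16,950 · Lindqvist: $17,700 · Ibarra: $17,050 · Vance: $9,300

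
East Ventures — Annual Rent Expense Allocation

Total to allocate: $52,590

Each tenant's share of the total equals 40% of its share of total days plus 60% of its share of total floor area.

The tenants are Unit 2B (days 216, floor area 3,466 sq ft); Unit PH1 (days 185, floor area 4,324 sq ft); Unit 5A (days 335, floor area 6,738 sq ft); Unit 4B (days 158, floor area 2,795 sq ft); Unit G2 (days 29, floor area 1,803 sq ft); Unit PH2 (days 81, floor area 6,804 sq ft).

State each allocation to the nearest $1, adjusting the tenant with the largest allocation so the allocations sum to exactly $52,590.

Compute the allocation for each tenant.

Days total 1,004; floor area total 25,930.
Combined weights (40% days + 60% floor area): Unit 2B 0.1663; Unit PH1 0.1738; Unit 5A 0.2894; Unit 4B 0.1276; Unit G2 0.0533; Unit PH2 0.1897.
Unrounded shares: Unit 2B 8,743.42; Unit PH1 9,137.99; Unit 5A 15,218.40; Unit 4B 6,711.66; Unit G2 2,801.67; Unit PH2 9,976.86.
Rounded to nearest $1: Unit 2B $8,743; Unit PH1 $9,138; Unit 5A $15,218; Unit 4B $6,712; Unit G2 $2,802; Unit PH2 $9,977. Sum = $52,590.
Rounded total matches; no reconciliation needed.

Unit 2B: $8,743 · Unit PH1: $9,138 · Unit 5A: $15,218 · Unit 4B: $6,712 · Unit G2: $2,802 · Unit PH2: $9,977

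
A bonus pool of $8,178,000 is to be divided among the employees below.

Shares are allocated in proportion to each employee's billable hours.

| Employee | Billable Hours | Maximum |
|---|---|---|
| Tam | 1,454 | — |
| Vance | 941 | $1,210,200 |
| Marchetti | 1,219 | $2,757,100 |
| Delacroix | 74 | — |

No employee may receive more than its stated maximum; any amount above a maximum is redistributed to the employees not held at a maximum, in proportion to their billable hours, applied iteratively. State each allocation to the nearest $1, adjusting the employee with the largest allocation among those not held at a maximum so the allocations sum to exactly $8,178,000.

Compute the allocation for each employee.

Total billable hours = 3,688.
Unconstrained shares: Tam 3,224,189.80; Vance 2,086,631.78; Marchetti 2,703,086.23; Delacroix 164,092.19.
Cap binds for Vance ($1,210,200); balance $6,967,800 reallocated over remaining billable hours 2,747.
Cap binds for Marchetti ($2,757,100); balance $4,210,700 reallocated over remaining billable hours 1,528.
Redistributed shares: Tam 4,006,778.66 → $4,006,779; Delacroix 203,921.34 → $203,921.

Tam: $4,006,779 | Vance: $1,210,200 | Marchetti: $2,757,100 | Delacroix: $203,921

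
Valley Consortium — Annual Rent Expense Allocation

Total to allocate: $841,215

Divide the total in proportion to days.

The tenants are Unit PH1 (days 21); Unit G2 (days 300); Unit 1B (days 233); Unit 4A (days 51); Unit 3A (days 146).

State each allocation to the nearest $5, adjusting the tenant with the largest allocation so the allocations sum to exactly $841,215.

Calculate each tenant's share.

Unit PH1: $23,525 | Unit G2: $336,035 | Unit 1B: $260,990 | Unit 4A: $57,125 | Unit 3A: $163,540

Sum of days: 751.
Pro-rata amounts: Unit PH1 21/751 × $841,215 = 23,522.66; Unit G2 300/751 × $841,215 = 336,037.95; Unit 1B 233/751 × $841,215 = 260,989.47; Unit 4A 51/751 × $841,215 = 57,126.45; Unit 3A 146/751 × $841,215 = 163,538.47.
At nearest $5: Unit PH1 $23,525; Unit G2 $336,040; Unit 1B $260,990; Unit 4A $57,125; Unit 3A $163,540. Sum = $841,220.
Difference $841,215 − $841,220 = −$5 applied to largest allocation (Unit G2): Unit G2 becomes $336,035.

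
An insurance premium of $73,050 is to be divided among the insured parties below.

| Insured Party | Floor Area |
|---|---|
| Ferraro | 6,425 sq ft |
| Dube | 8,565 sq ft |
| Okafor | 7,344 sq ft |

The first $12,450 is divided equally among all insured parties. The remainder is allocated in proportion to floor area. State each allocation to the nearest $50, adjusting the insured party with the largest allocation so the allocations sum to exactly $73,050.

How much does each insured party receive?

Ferraro: $21,600; Dube: $27,350; Okafor: $24,100

$12,450 shared equally gives $4,150 per insured party.
Remainder $60,600 by floor area (total 22,334): Ferraro 17,433.29 → $17,450; Dube 23,239.86 → $23,250; Okafor 19,926.86 → $19,950.
Rounding difference −$50 on remainder applied to Dube.
Totals: Ferraro $4,150 + $17,450 = $21,600; Dube $4,150 + $23,200 = $27,350; Okafor $4,150 + $19,950 = $24,100.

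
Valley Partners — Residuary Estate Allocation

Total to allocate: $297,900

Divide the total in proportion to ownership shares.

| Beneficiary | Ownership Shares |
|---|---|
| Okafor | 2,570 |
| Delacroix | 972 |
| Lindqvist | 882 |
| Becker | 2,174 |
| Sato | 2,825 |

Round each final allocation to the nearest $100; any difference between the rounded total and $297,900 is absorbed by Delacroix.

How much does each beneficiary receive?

Ownership shares total: 9,423.
Raw shares: Okafor 2,570/9,423 × $297,900 = 81,248.33; Delacroix 972/9,423 × $297,900 = 30,728.94; Lindqvist 882/9,423 × $297,900 = 27,883.67; Becker 2,174/9,423 × $297,900 = 68,729.13; Sato 2,825/9,423 × $297,900 = 89,309.93.
At nearest $100: Okafor $81,200; Delacroix $30,700; Lindqvist $27,900; Becker $68,700; Sato $89,300. Sum = $297,800.
Difference $297,900 − $297,800 = +$100 applied to Delacroix: Delacroix becomes $30,800.

Okafor: $81,200; Delacroix: $30,800; Lindqvist: $27,900; Becker: $68,700; Sato: $89,300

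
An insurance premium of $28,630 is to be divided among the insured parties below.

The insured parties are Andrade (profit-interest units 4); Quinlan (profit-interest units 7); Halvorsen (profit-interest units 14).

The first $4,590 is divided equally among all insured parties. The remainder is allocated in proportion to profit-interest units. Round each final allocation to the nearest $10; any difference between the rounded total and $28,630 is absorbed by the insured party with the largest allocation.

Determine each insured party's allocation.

Andrade: $5,380 · Quinlan: $8,260 · Halvorsen: $14,990

First tranche $4,590 split equally: $1,530 each.
Remainder $24,040 by profit-interest units (total 25): Andrade 3,846.40 → $3,850; Quinlan 6,731.20 → $6,730; Halvorsen 13,462.40 → $13,460.
Totals: Andrade $1,530 + $3,850 = $5,380; Quinlan $1,530 + $6,730 = $8,260; Halvorsen $1,530 + $13,460 = $14,990.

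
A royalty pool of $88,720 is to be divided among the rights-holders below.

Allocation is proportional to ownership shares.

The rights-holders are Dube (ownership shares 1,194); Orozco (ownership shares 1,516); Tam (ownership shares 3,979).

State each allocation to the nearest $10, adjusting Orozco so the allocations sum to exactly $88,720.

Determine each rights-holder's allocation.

Sum of ownership shares: 6,689.
Unrounded shares: Dube 1,194/6,689 × $88,720 = 15,836.70; Orozco 1,516/6,689 × $88,720 = 20,107.57; Tam 3,979/6,689 × $88,720 = 52,775.73.
Rounded to nearest $10: Dube $15,840; Orozco $20,110; Tam $52,780. Sum = $88,730.
Difference $88,720 − $88,730 = −$10 applied to Orozco: Orozco becomes $20,100.

Dube: $15,840; Orozco: $20,100; Tam: $52,780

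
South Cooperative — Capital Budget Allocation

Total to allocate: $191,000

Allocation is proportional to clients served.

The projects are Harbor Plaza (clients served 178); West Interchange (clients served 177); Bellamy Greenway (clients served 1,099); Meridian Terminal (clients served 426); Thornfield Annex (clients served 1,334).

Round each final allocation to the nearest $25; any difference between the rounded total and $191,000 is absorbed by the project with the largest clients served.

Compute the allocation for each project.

Total clients served = 178 + 177 + 1,099 + 426 + 1,334 = 3,214.
Raw shares: Harbor Plaza 10,578.10; West Interchange 10,518.67; Bellamy Greenway 65,310.83; Meridian Terminal 25,316.12; Thornfield Annex 79,276.29.
After rounding ($25): Harbor Plaza $10,575; West Interchange $10,525; Bellamy Greenway $65,300; Meridian Terminal $25,325; Thornfield Annex $79,275. Sum = $191,000.
No rounding difference to absorb.

Harbor Plaza: $10,575 | West Interchange: $10,525 | Bellamy Greenway: $65,300 | Meridian Terminal: $25,325 | Thornfield Annex: $79,275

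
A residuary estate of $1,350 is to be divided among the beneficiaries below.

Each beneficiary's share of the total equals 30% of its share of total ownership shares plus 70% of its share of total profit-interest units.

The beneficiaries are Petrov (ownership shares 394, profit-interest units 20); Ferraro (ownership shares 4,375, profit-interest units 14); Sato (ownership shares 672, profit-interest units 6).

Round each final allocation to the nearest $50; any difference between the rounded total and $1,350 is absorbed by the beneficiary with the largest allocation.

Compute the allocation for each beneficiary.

Petrov: $500; Ferraro: $650; Sato: $200

Totals — ownership shares 5,441, profit-interest units 40.
Combined weights (30% ownership shares + 70% profit-interest units): Petrov 0.3717; Ferraro 0.4862; Sato 0.1421.
Proportional shares: Petrov 501.83; Ferraro 656.40; Sato 191.77.
At nearest $50: Petrov $500; Ferraro $650; Sato $200. Sum = $1,350.
Rounded total matches; no reconciliation needed.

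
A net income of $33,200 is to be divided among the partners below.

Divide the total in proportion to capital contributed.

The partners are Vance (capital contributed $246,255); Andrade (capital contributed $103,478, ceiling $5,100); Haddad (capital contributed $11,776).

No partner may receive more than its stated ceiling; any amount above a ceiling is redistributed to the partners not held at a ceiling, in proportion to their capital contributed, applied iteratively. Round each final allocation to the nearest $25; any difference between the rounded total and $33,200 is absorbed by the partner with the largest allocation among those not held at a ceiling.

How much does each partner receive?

Vance: $26,825; Andrade: $5,100; Haddad: $1,275

Combined capital contributed = 361,509.
Pro-rata shares before constraints: Vance 22,615.39; Andrade 9,503.14; Haddad 1,081.48.
Capped: Andrade ($5,100); residual $28,100 reallocated over remaining capital contributed 258,031.
Redistributed shares: Vance 26,817.57 → $26,825; Haddad 1,282.43 → $1,275.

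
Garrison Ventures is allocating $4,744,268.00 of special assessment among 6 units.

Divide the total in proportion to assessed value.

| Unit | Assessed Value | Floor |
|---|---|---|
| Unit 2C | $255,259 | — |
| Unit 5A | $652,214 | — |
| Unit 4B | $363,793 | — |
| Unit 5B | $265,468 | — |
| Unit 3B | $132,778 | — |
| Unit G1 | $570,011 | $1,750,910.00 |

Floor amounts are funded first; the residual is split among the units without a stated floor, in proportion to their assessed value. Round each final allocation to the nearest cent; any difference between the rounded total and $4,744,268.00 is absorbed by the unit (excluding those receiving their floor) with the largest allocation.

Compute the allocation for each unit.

Minimums first: Unit G1 $1,750,910.00. Residual $2,993,358.00.
Residual split over remaining assessed value 1,669,512: Unit 2C 457,667.6117 → $457,667.61; Unit 5A 1,169,389.6148 → $1,169,389.61; Unit 4B 652,264.0669 → $652,264.07; Unit 5B 475,971.8777 → $475,971.88; Unit 3B 238,064.8288 → $238,064.83.

Unit 2C: $457,667.61 | Unit 5A: $1,169,389.61 | Unit 4B: $652,264.07 | Unit 5B: $475,971.88 | Unit 3B: $238,064.83 | Unit G1: $1,750,910.00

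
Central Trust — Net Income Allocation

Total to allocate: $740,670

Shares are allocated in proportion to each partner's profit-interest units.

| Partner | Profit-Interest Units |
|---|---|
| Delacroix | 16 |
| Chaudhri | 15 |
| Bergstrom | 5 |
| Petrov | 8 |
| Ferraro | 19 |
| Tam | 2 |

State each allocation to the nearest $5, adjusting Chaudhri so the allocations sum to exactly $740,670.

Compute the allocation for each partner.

Delacroix: $182,320; Chaudhri: $170,920; Bergstrom: $56,975; Petrov: $91,160; Ferraro: $216,505; Tam: $22,790

Sum of profit-interest units: 65.
Proportional shares: Delacroix 16/65 × $740,670 = 182,318.77; Chaudhri 15/65 × $740,670 = 170,923.85; Bergstrom 5/65 × $740,670 = 56,974.62; Petrov 8/65 × $740,670 = 91,159.38; Ferraro 19/65 × $740,670 = 216,503.54; Tam 2/65 × $740,670 = 22,789.85.
Rounded to nearest $5: Delacroix $182,320; Chaudhri $170,925; Bergstrom $56,975; Petrov $91,160; Ferraro $216,505; Tam $22,790. Sum = $740,675.
Difference $740,670 − $740,675 = −$5 applied to Chaudhri: Chaudhri becomes $170,920.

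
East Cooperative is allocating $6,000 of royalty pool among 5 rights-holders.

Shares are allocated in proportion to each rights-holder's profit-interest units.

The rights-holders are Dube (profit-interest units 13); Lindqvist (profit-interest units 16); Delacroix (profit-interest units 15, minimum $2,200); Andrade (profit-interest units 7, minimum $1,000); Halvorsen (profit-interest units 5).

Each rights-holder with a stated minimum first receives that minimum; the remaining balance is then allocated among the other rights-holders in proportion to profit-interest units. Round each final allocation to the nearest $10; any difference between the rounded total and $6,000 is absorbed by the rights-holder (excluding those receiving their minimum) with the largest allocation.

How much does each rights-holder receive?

Dube: $1,070 | Lindqvist: $1,320 | Delacroix: $2,200 | Andrade: $1,000 | Halvorsen: $410

Guaranteed amounts: Delacroix $2,200; Andrade $1,000. Balance $2,800.
Balance split over remaining profit-interest units 34: Dube 1,070.59 → $1,070; Lindqvist 1,317.65 → $1,320; Halvorsen 411.76 → $410.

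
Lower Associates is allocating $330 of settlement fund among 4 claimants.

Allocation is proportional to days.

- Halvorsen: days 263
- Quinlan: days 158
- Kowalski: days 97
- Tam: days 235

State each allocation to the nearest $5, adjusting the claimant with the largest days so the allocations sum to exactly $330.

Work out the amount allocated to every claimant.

Days total: 753.
Raw shares: Halvorsen 263/753 × $330 = 115.26; Quinlan 158/753 × $330 = 69.24; Kowalski 97/753 × $330 = 42.51; Tam 235/753 × $330 = 102.99.
After rounding ($5): Halvorsen $115; Quinlan $70; Kowalski $45; Tam $105. Sum = $335.
Difference $330 − $335 = −$5 applied to largest days (Halvorsen): Halvorsen becomes $110.

Halvorsen: $110 | Quinlan: $70 | Kowalski: $45 | Tam: $105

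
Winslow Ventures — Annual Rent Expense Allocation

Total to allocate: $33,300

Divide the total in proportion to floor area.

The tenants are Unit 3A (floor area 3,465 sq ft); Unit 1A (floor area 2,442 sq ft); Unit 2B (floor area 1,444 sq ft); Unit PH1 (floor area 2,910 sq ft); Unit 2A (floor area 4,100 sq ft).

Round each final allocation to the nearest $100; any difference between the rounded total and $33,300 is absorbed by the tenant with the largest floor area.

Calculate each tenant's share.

Floor area total: 14,361.
Proportional shares: Unit 3A 3,465/14,361 × $33,300 = 8,034.57; Unit 1A 2,442/14,361 × $33,300 = 5,662.46; Unit 2B 1,444/14,361 × $33,300 = 3,348.32; Unit PH1 2,910/14,361 × $33,300 = 6,747.65; Unit 2A 4,100/14,361 × $33,300 = 9,507.00.
Rounded to nearest $100: Unit 3A $8,000; Unit 1A $5,700; Unit 2B $3,300; Unit PH1 $6,700; Unit 2A $9,500. Sum = $33,200.
Difference $33,300 − $33,200 = +$100 applied to largest floor area (Unit 2A): Unit 2A becomes $9,600.

Unit 3A: $8,000; Unit 1A: $5,700; Unit 2B: $3,300; Unit PH1: $6,700; Unit 2A: $9,600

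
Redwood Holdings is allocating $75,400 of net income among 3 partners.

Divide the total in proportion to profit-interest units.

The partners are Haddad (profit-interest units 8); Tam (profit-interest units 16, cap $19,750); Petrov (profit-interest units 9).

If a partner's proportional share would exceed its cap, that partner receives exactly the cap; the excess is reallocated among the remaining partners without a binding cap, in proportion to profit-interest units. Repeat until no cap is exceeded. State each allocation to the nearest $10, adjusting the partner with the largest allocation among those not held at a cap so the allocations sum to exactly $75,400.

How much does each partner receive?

Combined profit-interest units = 33.
Pro-rata shares before constraints: Haddad 18,278.79; Tam 36,557.58; Petrov 20,563.64.
Capped: Tam ($19,750); remaining pool $55,650 reallocated over remaining profit-interest units 17.
Shares after redistribution: Haddad 26,188.24 → $26,190; Petrov 29,461.76 → $29,460.

Haddad: $26,190; Tam: $19,750; Petrov: $29,460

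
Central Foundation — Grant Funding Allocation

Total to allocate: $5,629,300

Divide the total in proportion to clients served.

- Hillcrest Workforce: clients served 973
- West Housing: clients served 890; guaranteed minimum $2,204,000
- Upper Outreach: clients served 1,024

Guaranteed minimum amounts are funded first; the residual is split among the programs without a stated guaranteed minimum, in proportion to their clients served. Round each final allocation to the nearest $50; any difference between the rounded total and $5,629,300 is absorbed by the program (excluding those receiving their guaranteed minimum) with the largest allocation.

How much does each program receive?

Hillcrest Workforce: $1,668,900 | West Housing: $2,204,000 | Upper Outreach: $1,756,400

Minimums first: West Housing $2,204,000. Balance $3,425,300.
Balance split over remaining clients served 1,997: Hillcrest Workforce 1,668,911.82 → $1,668,900; Upper Outreach 1,756,388.18 → $1,756,400.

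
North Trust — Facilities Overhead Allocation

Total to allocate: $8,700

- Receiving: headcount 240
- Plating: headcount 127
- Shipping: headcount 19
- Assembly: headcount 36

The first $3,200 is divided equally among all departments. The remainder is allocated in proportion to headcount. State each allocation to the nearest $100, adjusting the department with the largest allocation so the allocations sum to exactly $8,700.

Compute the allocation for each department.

Receiving: $3,900; Plating: $2,500; Shipping: $1,000; Assembly: $1,300

$3,200 shared equally gives $800 per department.
Remainder $5,500 by headcount (total 422): Receiving 3,127.96 → $3,100; Plating 1,655.21 → $1,700; Shipping 247.63 → $200; Assembly 469.19 → $500.
Totals: Receiving $800 + $3,100 = $3,900; Plating $800 + $1,700 = $2,500; Shipping $800 + $200 = $1,000; Assembly $800 + $500 = $1,300.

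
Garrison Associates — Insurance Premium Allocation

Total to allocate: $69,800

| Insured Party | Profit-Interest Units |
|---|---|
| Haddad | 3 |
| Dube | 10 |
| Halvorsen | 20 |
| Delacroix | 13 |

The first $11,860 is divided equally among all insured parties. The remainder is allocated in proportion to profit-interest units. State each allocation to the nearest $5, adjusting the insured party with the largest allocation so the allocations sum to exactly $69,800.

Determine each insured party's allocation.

$11,860 shared equally gives $2,965 per insured party.
Remainder $57,940 by profit-interest units (total 46): Haddad 3,778.70 → $3,780; Dube 12,595.65 → $12,595; Halvorsen 25,191.30 → $25,190; Delacroix 16,374.35 → $16,375.
Totals: Haddad $2,965 + $3,780 = $6,745; Dube $2,965 + $12,595 = $15,560; Halvorsen $2,965 + $25,190 = $28,155; Delacroix $2,965 + $16,375 = $19,340.

Haddad: $6,745; Dube: $15,560; Halvorsen: $28,155; Delacroix: $19,340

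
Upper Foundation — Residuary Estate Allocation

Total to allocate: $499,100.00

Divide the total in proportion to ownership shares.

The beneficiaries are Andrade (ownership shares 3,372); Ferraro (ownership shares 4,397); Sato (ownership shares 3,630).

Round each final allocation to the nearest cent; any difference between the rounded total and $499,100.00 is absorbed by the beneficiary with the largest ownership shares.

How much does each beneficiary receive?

Sum of ownership shares: 3,372 + 4,397 + 3,630 = 11,399.
Pro-rata amounts: Andrade 147,641.4773; Ferraro 192,520.6334; Sato 158,937.8893.
After rounding (cent): Andrade $147,641.48; Ferraro $192,520.63; Sato $158,937.89. Sum = $499,100.00.
No rounding difference to absorb.

Andrade: $147,641.48 · Ferraro: $192,520.63 · Sato: $158,937.89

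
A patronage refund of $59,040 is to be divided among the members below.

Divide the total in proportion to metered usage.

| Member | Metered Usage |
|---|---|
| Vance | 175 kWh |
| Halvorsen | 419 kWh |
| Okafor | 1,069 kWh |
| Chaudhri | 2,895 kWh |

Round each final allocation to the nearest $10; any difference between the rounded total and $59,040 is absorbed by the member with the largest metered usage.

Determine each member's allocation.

Vance: $2,270 | Halvorsen: $5,430 | Okafor: $13,850 | Chaudhri: $37,490

Combined metered usage = 4,558.
Proportional shares: Vance 175/4,558 × $59,040 = 2,266.78; Halvorsen 419/4,558 × $59,040 = 5,427.33; Okafor 1,069/4,558 × $59,040 = 13,846.81; Chaudhri 2,895/4,558 × $59,040 = 37,499.08.
At nearest $10: Vance $2,270; Halvorsen $5,430; Okafor $13,850; Chaudhri $37,500. Sum = $59,050.
Difference $59,040 − $59,050 = −$10 applied to largest metered usage (Chaudhri): Chaudhri becomes $37,490.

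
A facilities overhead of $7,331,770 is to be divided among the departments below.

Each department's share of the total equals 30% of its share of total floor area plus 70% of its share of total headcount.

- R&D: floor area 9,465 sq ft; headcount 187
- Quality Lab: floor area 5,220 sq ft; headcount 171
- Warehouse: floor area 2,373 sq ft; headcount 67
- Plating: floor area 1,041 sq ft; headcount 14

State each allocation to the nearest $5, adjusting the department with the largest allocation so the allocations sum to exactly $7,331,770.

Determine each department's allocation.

Floor area total 18,099; headcount total 439.
Combined weights (30% floor area + 70% headcount): R&D 0.4551; Quality Lab 0.3592; Warehouse 0.1462; Plating 0.0396.
Unrounded shares: R&D 3,336,430.43; Quality Lab 2,633,493.08; Warehouse 1,071,665.60; Plating 290,180.89.
Rounded to nearest $5: R&D $3,336,430; Quality Lab $2,633,495; Warehouse $1,071,665; Plating $290,180. Sum = $7,331,770.
Rounded total matches; no reconciliation needed.

R&D: $3,336,430; Quality Lab: $2,633,495; Warehouse: $1,071,665; Plating: $290,180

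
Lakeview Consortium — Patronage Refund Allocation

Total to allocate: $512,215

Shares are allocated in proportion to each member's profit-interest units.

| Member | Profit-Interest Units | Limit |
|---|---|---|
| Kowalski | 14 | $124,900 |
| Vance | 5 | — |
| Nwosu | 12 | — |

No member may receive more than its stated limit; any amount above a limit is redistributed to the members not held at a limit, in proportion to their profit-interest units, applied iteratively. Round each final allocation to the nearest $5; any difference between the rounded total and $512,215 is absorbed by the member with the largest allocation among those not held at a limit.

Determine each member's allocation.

Combined profit-interest units = 31.
Pro-rata shares before constraints: Kowalski 231,322.90; Vance 82,615.32; Nwosu 198,276.77.
Held at cap: Kowalski ($124,900); residual $387,315 reallocated over remaining profit-interest units 17.
Shares after redistribution: Vance 113,916.18 → $113,915; Nwosu 273,398.82 → $273,400.

Kowalski: $124,900 | Vance: $113,915 | Nwosu: $273,400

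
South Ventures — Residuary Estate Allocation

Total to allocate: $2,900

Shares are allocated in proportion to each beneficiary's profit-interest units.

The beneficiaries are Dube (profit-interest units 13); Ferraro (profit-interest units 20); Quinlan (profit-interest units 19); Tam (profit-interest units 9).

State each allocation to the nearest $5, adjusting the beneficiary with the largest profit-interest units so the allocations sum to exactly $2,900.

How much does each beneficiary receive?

Dube: $620 | Ferraro: $945 | Quinlan: $905 | Tam: $430

Combined profit-interest units = 61.
Pro-rata amounts: Dube 13/61 × $2,900 = 618.03; Ferraro 20/61 × $2,900 = 950.82; Quinlan 19/61 × $2,900 = 903.28; Tam 9/61 × $2,900 = 427.87.
At nearest $5: Dube $620; Ferraro $950; Quinlan $905; Tam $430. Sum = $2,905.
Difference $2,900 − $2,905 = −$5 applied to largest profit-interest units (Ferraro): Ferraro becomes $945.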